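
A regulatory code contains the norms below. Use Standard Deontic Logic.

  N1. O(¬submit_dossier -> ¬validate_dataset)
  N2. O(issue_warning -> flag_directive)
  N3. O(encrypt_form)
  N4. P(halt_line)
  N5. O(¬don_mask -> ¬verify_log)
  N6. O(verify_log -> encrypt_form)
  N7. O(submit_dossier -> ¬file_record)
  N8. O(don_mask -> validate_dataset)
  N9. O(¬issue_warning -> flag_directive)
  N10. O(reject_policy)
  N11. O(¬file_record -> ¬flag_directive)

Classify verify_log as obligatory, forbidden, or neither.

Premises 9 and 2 are O(¬issue_warning -> flag_directive) and O(issue_warning -> flag_directive); every ideal world satisfies ¬issue_warning or issue_warning, so in either case flag_directive holds — hence O(flag_directive).
Premise 11 is O(¬file_record -> ¬flag_directive); contrapositively O(flag_directive -> file_record). Since O(flag_directive) holds, K gives O(file_record).
The contrapositive of premise 7 (O(submit_dossier -> ¬file_record)) is O(file_record -> ¬submit_dossier), and O(file_record) is already established, so O(¬submit_dossier).
From O(¬submit_dossier) and premise 1, O(¬submit_dossier -> ¬validate_dataset), we obtain O(¬validate_dataset).
The contrapositive of premise 8 (O(don_mask -> validate_dataset)) is O(¬validate_dataset -> ¬don_mask), and O(¬validate_dataset) is already established, so O(¬don_mask).
From O(¬don_mask) and premise 5, O(¬don_mask -> ¬verify_log), we obtain O(¬verify_log).
Premises 3, 4, 6, 10 do not contribute to this derivation.
Thus O(¬verify_log), which is F(verify_log): verify_log is forbidden.

Forbidden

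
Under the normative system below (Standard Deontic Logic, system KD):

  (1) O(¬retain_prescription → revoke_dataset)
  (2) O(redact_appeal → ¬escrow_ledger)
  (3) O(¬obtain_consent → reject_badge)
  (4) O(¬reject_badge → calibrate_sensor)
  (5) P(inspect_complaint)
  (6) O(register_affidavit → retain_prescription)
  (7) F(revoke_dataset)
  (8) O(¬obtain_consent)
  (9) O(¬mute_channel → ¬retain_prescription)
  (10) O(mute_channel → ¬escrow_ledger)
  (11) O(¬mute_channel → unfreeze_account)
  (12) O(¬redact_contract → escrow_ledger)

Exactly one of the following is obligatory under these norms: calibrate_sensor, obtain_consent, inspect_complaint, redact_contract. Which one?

Premise 7 is F(revoke_dataset), i.e. O(¬revoke_dataset).
The contrapositive of premise 1 (O(¬retain_prescription → revoke_dataset)) is O(¬revoke_dataset → retain_prescription), and O(¬revoke_dataset) is already established, so O(retain_prescription).
Premise 9, O(¬mute_channel → ¬retain_prescription), contraposes to O(retain_prescription → mute_channel); with O(retain_prescription) we get O(mute_channel).
Applying K to premise 10 (O(mute_channel → ¬escrow_ledger)) and O(mute_channel) yields O(¬escrow_ledger).
Premise 12, O(¬redact_contract → escrow_ledger), contraposes to O(¬escrow_ledger → redact_contract); with O(¬escrow_ledger) we get O(redact_contract).
So O(redact_contract) holds — redact_contract is obligatory. None of the other listed options is made obligatory by any chain of premises.

redact_contract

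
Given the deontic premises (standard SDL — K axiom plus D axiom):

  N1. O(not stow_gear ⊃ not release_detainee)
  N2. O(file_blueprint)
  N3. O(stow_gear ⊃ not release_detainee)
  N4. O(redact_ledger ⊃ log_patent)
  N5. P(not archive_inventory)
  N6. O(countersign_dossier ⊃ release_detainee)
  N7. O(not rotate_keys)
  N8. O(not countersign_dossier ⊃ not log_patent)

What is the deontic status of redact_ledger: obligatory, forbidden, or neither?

Premises 3 and 1 are O(stow_gear ⊃ not release_detainee) and O(not stow_gear ⊃ not release_detainee); every ideal world satisfies stow_gear or not stow_gear, so in either case not release_detainee holds — hence O(not release_detainee).
Premise 6, O(countersign_dossier ⊃ release_detainee), contraposes to O(not release_detainee ⊃ not countersign_dossier); with O(not release_detainee) we get O(not countersign_dossier).
Applying K to premise 8 (O(not countersign_dossier ⊃ not log_patent)) and O(not countersign_dossier) yields O(not log_patent).
The contrapositive of premise 4 (O(redact_ledger ⊃ log_patent)) is O(not log_patent ⊃ not redact_ledger), and O(not log_patent) is already established, so O(not redact_ledger).
Premises 2, 5, 7 do not contribute to this derivation.
Thus O(not redact_ledger), which is F(redact_ledger): redact_ledger is forbidden.

Forbidden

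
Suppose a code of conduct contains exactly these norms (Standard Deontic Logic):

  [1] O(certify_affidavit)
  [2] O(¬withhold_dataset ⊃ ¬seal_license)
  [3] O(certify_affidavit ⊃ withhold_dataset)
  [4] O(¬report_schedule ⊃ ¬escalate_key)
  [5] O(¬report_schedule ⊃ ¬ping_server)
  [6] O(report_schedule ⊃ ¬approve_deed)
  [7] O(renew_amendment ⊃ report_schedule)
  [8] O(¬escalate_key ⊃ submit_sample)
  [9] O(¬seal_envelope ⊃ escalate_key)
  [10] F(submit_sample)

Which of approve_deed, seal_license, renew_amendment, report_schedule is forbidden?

F(submit_sample) at premise 10 means O(¬submit_sample).
Premise 8, O(¬escalate_key ⊃ submit_sample), contraposes to O(¬submit_sample ⊃ escalate_key); with O(¬submit_sample) we get O(escalate_key).
Premise 4 is O(¬report_schedule ⊃ ¬escalate_key); contrapositively O(escalate_key ⊃ report_schedule). Since O(escalate_key) holds, K gives O(report_schedule).
Premise 6 is O(report_schedule ⊃ ¬approve_deed); since O(report_schedule), deontic closure gives O(¬approve_deed).
So O(¬approve_deed) holds, i.e. approve_deed is forbidden. None of the other listed options is forbidden under the premises.

approve_deed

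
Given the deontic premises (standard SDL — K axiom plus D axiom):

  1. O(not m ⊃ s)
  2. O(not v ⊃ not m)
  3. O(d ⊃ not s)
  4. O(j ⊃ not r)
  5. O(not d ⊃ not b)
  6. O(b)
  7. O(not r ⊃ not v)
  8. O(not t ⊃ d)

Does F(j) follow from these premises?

Premise 6 gives O(b).
Premise 5 is O(not d ⊃ not b); contrapositively O(b ⊃ d). Since O(b) holds, K gives O(d).
Premise 3 is O(d ⊃ not s); since O(d), deontic closure gives O(not s).
Premise 1 is O(not m ⊃ s); contrapositively O(not s ⊃ m). Since O(not s) holds, K gives O(m).
Premise 2, O(not v ⊃ not m), contraposes to O(m ⊃ v); with O(m) we get O(v).
Premise 7, O(not r ⊃ not v), contraposes to O(v ⊃ r); with O(v) we get O(r).
Premise 4, O(j ⊃ not r), contraposes to O(r ⊃ not j); with O(r) we get O(not j).
Premise 8 does not contribute to this derivation.
So O(not j) holds, i.e. F(j). The claim follows.

Yes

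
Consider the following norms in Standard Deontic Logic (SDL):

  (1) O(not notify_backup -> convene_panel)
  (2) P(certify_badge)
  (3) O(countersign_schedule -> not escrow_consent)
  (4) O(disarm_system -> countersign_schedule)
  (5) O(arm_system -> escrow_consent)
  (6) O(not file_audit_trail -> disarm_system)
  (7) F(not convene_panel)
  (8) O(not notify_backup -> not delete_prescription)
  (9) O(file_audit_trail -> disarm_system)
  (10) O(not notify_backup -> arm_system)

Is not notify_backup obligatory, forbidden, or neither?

Premises 6 and 9 are O(not file_audit_trail -> disarm_system) and O(file_audit_trail -> disarm_system); every ideal world satisfies not file_audit_trail or file_audit_trail, so in either case disarm_system holds — hence O(disarm_system).
Premise 4 is O(disarm_system -> countersign_schedule); since O(disarm_system), deontic closure gives O(countersign_schedule).
From O(countersign_schedule) and premise 3, O(countersign_schedule -> not escrow_consent), we obtain O(not escrow_consent).
Premise 5, O(arm_system -> escrow_consent), contraposes to O(not escrow_consent -> not arm_system); with O(not escrow_consent) we get O(not arm_system).
Premise 10, O(not notify_backup -> arm_system), contraposes to O(not arm_system -> notify_backup); with O(not arm_system) we get O(notify_backup).
Premises 1, 2, 7, 8 do not contribute to this derivation.
Thus O(notify_backup), which is F(not notify_backup): not notify_backup is forbidden.

Forbidden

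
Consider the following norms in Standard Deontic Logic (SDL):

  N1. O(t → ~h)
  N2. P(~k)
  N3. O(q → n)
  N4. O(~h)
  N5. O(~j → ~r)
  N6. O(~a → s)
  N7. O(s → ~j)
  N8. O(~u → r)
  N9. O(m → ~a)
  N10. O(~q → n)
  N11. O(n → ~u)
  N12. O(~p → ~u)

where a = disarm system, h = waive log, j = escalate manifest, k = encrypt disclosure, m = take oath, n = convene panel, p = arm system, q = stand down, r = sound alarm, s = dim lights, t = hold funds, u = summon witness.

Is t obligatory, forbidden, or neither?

Premise 1 is O(t → ~h); even if O(~h) held, inferring O(t) would be affirming the consequent — invalid.
No premise or chain of K-axiom applications forces O(t), and none forces O(~t). So t is neither obligatory nor forbidden under these norms.

Neither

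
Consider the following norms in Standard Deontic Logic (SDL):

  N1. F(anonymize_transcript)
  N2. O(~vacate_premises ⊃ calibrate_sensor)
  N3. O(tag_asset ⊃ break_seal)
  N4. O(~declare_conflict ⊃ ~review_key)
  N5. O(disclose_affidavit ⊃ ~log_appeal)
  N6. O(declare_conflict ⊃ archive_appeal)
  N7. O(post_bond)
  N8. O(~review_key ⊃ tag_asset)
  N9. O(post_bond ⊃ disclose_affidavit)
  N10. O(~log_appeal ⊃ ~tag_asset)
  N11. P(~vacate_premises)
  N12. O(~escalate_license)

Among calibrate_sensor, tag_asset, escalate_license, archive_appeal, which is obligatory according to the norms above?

archive_appeal

From premise 7 we have O(post_bond).
With premise 9, O(post_bond ⊃ disclose_affidavit), the K-axiom yields O(disclose_affidavit).
With premise 5, O(disclose_affidavit ⊃ ~log_appeal), the K-axiom yields O(~log_appeal).
Applying K to premise 10 (O(~log_appeal ⊃ ~tag_asset)) and O(~log_appeal) yields O(~tag_asset).
Premise 8 is O(~review_key ⊃ tag_asset); contrapositively O(~tag_asset ⊃ review_key). Since O(~tag_asset) holds, K gives O(review_key).
Premise 4, O(~declare_conflict ⊃ ~review_key), contraposes to O(review_key ⊃ declare_conflict); with O(review_key) we get O(declare_conflict).
Premise 6 is O(declare_conflict ⊃ archive_appeal); since O(declare_conflict), deontic closure gives O(archive_appeal).
So O(archive_appeal) holds — archive_appeal is obligatory. None of the other listed options is made obligatory by any chain of premises.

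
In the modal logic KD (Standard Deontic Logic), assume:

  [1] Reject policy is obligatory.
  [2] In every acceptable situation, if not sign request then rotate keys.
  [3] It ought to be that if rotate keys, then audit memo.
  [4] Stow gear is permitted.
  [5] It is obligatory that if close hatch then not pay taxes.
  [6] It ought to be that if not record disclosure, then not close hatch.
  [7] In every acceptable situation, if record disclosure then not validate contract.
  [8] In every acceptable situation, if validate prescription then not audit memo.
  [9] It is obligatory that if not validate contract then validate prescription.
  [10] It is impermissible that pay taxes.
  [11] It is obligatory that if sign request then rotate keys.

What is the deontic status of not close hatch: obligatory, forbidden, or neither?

Obligatory

By case analysis on sign_request: premise 11 gives O(sign_request → rotate_keys) and premise 2 gives O(¬sign_request → rotate_keys), so O(rotate_keys) either way.
With premise 3, O(rotate_keys → audit_memo), the K-axiom yields O(audit_memo).
Premise 8, O(validate_prescription → ¬audit_memo), contraposes to O(audit_memo → ¬validate_prescription); with O(audit_memo) we get O(¬validate_prescription).
Premise 9 is O(¬validate_contract → validate_prescription); contrapositively O(¬validate_prescription → validate_contract). Since O(¬validate_prescription) holds, K gives O(validate_contract).
Premise 7, O(record_disclosure → ¬validate_contract), contraposes to O(validate_contract → ¬record_disclosure); with O(validate_contract) we get O(¬record_disclosure).
With premise 6, O(¬record_disclosure → ¬close_hatch), the K-axiom yields O(¬close_hatch).
Premises 1, 4, 5, 10 do not contribute to this derivation.
Hence ¬close_hatch is obligatory.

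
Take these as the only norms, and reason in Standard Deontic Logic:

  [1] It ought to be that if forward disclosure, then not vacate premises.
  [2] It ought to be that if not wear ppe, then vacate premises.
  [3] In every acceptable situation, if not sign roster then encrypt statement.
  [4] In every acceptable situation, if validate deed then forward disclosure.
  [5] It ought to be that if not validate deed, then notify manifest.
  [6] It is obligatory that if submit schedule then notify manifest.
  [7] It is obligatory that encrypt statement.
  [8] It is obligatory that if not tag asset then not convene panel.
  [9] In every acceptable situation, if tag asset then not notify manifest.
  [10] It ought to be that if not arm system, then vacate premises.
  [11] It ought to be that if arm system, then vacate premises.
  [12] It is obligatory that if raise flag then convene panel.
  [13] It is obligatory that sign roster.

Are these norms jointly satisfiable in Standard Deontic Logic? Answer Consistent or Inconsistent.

Premise 3 is O(¬sign_roster → encrypt_statement); even if O(encrypt_statement) held, inferring O(¬sign_roster) would be affirming the consequent — invalid.
So O(¬sign_roster) is not derivable, and the apparent clash with O(sign_roster) does not arise.
A world satisfying every obligation exists (e.g. arm_system=false, convene_panel=false, encrypt_statement=true, forward_disclosure=false, notify_manifest=true, raise_flag=false, sign_roster=true, submit_schedule=false, tag_asset=false, vacate_premises=true, validate_deed=false, wear_ppe=false); no atom is both obligatory and forbidden, so the set is consistent.

Consistent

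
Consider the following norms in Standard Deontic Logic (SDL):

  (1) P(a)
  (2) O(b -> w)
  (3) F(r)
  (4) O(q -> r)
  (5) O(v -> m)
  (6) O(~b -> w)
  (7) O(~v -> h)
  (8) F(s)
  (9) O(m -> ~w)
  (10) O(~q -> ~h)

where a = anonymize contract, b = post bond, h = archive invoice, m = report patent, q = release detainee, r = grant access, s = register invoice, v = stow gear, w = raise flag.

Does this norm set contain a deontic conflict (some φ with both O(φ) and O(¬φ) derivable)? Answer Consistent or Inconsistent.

Inconsistent

Premises 2 and 6 are O(b -> w) and O(~b -> w); every ideal world satisfies b or ~b, so in either case w holds — hence O(w).
The contrapositive of premise 9 (O(m -> ~w)) is O(w -> ~m), and O(w) is already established, so O(~m).
Premise 5, O(v -> m), contraposes to O(~m -> ~v); with O(~m) we get O(~v).
Applying K to premise 7 (O(~v -> h)) and O(~v) yields O(h).
Premise 10, O(~q -> ~h), contraposes to O(h -> q); with O(h) we get O(q).
With premise 4, O(q -> r), the K-axiom yields O(r).
Yet premise 3 is F(r), i.e. O(~r).
We now have both O(r) and O(~r) — r is simultaneously obligatory and forbidden, violating the D-axiom.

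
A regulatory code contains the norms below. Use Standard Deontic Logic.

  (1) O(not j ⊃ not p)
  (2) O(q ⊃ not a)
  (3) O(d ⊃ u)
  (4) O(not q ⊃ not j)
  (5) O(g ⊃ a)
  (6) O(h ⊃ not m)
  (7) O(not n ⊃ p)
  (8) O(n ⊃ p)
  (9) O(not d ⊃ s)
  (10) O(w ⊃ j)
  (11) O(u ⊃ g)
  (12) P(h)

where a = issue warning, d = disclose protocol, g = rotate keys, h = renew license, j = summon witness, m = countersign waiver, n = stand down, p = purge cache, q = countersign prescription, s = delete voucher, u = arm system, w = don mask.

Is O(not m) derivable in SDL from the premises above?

No

Premise 6 is O(h ⊃ not m), but O(h) is not derivable from the premises (the permission P(h) asserts only not O(not h), not O(h)), so it does not yield O(not m).
No other premise forces O(not m). An ideal world satisfying every premise can still have not m false, so O(not m) is not derivable.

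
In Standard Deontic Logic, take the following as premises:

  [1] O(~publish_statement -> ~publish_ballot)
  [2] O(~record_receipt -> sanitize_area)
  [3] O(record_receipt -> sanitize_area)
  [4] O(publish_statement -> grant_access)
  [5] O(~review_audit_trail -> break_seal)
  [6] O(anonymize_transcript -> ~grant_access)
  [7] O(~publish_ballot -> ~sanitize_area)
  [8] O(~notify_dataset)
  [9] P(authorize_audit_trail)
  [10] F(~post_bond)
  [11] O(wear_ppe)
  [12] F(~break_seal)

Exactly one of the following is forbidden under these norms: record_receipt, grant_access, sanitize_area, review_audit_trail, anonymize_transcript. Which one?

By case analysis on record_receipt: premise 3 gives O(record_receipt -> sanitize_area) and premise 2 gives O(~record_receipt -> sanitize_area), so O(sanitize_area) either way.
Premise 7, O(~publish_ballot -> ~sanitize_area), contraposes to O(sanitize_area -> publish_ballot); with O(sanitize_area) we get O(publish_ballot).
Premise 1 is O(~publish_statement -> ~publish_ballot); contrapositively O(publish_ballot -> publish_statement). Since O(publish_ballot) holds, K gives O(publish_statement).
From O(publish_statement) and premise 4, O(publish_statement -> grant_access), we obtain O(grant_access).
Premise 6 is O(anonymize_transcript -> ~grant_access); contrapositively O(grant_access -> ~anonymize_transcript). Since O(grant_access) holds, K gives O(~anonymize_transcript).
So O(~anonymize_transcript) holds, i.e. anonymize_transcript is forbidden. None of the other listed options is forbidden under the premises.

anonymize_transcript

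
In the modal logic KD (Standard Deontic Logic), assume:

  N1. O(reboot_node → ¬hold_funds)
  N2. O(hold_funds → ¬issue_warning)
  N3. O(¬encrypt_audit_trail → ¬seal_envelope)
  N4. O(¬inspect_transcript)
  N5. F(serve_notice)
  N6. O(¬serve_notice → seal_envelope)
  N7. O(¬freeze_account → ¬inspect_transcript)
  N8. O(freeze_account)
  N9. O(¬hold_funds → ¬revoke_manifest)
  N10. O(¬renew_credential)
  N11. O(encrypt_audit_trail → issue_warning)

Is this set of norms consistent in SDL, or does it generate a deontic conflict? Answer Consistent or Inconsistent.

Premise 7 is O(¬freeze_account → ¬inspect_transcript); even if O(¬inspect_transcript) held, inferring O(¬freeze_account) would be affirming the consequent — invalid.
So O(¬freeze_account) is not derivable, and the apparent clash with O(freeze_account) does not arise.
A world satisfying every obligation exists (e.g. encrypt_audit_trail=true, freeze_account=true, hold_funds=false, inspect_transcript=false, issue_warning=true, reboot_node=false, renew_credential=false, revoke_manifest=false, seal_envelope=true, serve_notice=false); no atom is both obligatory and forbidden, so the set is consistent.

Consistent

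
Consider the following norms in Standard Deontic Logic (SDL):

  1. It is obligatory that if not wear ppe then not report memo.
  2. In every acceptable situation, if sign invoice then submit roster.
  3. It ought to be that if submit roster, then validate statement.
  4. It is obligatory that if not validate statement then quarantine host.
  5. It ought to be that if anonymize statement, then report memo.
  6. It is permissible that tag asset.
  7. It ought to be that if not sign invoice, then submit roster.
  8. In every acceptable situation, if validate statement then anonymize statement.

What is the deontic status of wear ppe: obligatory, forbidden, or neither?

By case analysis on sign_invoice: premise 2 gives O(sign_invoice → submit_roster) and premise 7 gives O(¬sign_invoice → submit_roster), so O(submit_roster) either way.
Applying K to premise 3 (O(submit_roster → validate_statement)) and O(submit_roster) yields O(validate_statement).
Premise 8 is O(validate_statement → anonymize_statement); since O(validate_statement), deontic closure gives O(anonymize_statement).
Premise 5 is O(anonymize_statement → report_memo); since O(anonymize_statement), deontic closure gives O(report_memo).
Premise 1, O(¬wear_ppe → ¬report_memo), contraposes to O(report_memo → wear_ppe); with O(report_memo) we get O(wear_ppe).
Premises 4, 6 do not contribute to this derivation.
Hence wear_ppe is obligatory.

Obligatory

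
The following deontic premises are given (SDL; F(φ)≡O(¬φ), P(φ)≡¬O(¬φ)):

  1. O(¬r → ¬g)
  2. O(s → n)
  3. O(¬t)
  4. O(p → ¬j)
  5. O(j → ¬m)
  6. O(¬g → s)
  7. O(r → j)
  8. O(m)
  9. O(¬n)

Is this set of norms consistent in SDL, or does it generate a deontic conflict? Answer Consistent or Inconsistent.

Inconsistent

Premise 8 gives O(m).
Premise 5, O(j → ¬m), contraposes to O(m → ¬j); with O(m) we get O(¬j).
Premise 7, O(r → j), contraposes to O(¬j → ¬r); with O(¬j) we get O(¬r).
From O(¬r) and premise 1, O(¬r → ¬g), we obtain O(¬g).
Applying K to premise 6 (O(¬g → s)) and O(¬g) yields O(s).
From O(s) and premise 2, O(s → n), we obtain O(n).
However, premise 9 gives O(¬n).
We now have both O(n) and O(¬n) — n is simultaneously obligatory and forbidden, violating the D-axiom.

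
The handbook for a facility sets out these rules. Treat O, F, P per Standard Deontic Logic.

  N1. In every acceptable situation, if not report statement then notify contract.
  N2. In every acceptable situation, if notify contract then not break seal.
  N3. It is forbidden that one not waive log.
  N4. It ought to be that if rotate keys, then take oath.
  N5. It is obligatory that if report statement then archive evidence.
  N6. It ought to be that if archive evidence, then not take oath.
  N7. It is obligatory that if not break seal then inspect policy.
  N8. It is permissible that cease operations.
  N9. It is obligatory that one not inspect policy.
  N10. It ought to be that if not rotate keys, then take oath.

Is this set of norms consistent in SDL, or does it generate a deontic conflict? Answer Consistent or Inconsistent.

Premises 4 and 10 are O(rotate_keys → take_oath) and O(¬rotate_keys → take_oath); every ideal world satisfies rotate_keys or ¬rotate_keys, so in either case take_oath holds — hence O(take_oath).
The contrapositive of premise 6 (O(archive_evidence → ¬take_oath)) is O(take_oath → ¬archive_evidence), and O(take_oath) is already established, so O(¬archive_evidence).
Premise 5 is O(report_statement → archive_evidence); contrapositively O(¬archive_evidence → ¬report_statement). Since O(¬archive_evidence) holds, K gives O(¬report_statement).
From O(¬report_statement) and premise 1, O(¬report_statement → notify_contract), we obtain O(notify_contract).
Premise 2 is O(notify_contract → ¬break_seal); since O(notify_contract), deontic closure gives O(¬break_seal).
Applying K to premise 7 (O(¬break_seal → inspect_policy)) and O(¬break_seal) yields O(inspect_policy).
Yet premise 9 states O(¬inspect_policy).
We now have both O(inspect_policy) and O(¬inspect_policy) — inspect_policy is simultaneously obligatory and forbidden, violating the D-axiom.

Inconsistent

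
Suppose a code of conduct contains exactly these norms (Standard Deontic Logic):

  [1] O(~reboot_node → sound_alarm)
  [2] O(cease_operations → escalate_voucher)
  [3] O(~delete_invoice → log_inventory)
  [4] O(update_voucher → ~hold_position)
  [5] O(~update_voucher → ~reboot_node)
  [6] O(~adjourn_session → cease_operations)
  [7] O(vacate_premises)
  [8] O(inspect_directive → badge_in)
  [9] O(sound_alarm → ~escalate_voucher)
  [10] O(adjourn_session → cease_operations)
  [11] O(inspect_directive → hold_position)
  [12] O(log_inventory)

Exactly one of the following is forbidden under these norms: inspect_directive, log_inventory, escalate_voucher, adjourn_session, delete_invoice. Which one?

Premises 10 and 6 cover both cases: O(adjourn_session → cease_operations) and O(~adjourn_session → cease_operations). Since adjourn_session ∨ ~adjourn_session is a tautology, O(cease_operations) follows.
Premise 2 is O(cease_operations → escalate_voucher); since O(cease_operations), deontic closure gives O(escalate_voucher).
Premise 9, O(sound_alarm → ~escalate_voucher), contraposes to O(escalate_voucher → ~sound_alarm); with O(escalate_voucher) we get O(~sound_alarm).
The contrapositive of premise 1 (O(~reboot_node → sound_alarm)) is O(~sound_alarm → reboot_node), and O(~sound_alarm) is already established, so O(reboot_node).
The contrapositive of premise 5 (O(~update_voucher → ~reboot_node)) is O(reboot_node → update_voucher), and O(reboot_node) is already established, so O(update_voucher).
From O(update_voucher) and premise 4, O(update_voucher → ~hold_position), we obtain O(~hold_position).
The contrapositive of premise 11 (O(inspect_directive → hold_position)) is O(~hold_position → ~inspect_directive), and O(~hold_position) is already established, so O(~inspect_directive).
So O(~inspect_directive) holds, i.e. inspect_directive is forbidden. None of the other listed options is forbidden under the premises.

inspect_directive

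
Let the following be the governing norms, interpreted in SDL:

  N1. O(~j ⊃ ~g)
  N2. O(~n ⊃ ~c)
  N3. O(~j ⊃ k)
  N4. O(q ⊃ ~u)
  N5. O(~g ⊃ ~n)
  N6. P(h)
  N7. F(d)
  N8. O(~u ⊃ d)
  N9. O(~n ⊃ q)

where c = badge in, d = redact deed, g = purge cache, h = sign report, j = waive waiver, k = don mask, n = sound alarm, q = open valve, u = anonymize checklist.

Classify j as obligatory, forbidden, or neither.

Obligatory

Premise 7, F(d), is equivalent to O(~d).
Premise 8 is O(~u ⊃ d); contrapositively O(~d ⊃ u). Since O(~d) holds, K gives O(u).
Premise 4, O(q ⊃ ~u), contraposes to O(u ⊃ ~q); with O(u) we get O(~q).
Premise 9, O(~n ⊃ q), contraposes to O(~q ⊃ n); with O(~q) we get O(n).
The contrapositive of premise 5 (O(~g ⊃ ~n)) is O(n ⊃ g), and O(n) is already established, so O(g).
The contrapositive of premise 1 (O(~j ⊃ ~g)) is O(g ⊃ j), and O(g) is already established, so O(j).
Premises 2, 3, 6 do not contribute to this derivation.
Hence j is obligatory.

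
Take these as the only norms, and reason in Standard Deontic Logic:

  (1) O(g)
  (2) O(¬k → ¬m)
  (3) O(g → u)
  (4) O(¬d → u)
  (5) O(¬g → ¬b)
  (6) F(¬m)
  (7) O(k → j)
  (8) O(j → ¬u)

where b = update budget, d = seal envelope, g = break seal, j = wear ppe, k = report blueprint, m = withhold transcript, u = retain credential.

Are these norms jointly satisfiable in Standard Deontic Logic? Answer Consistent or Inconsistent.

Premise 1 states O(g) outright.
Applying K to premise 3 (O(g → u)) and O(g) yields O(u).
Premise 8, O(j → ¬u), contraposes to O(u → ¬j); with O(u) we get O(¬j).
Premise 7 is O(k → j); contrapositively O(¬j → ¬k). Since O(¬j) holds, K gives O(¬k).
Premise 2 is O(¬k → ¬m); since O(¬k), deontic closure gives O(¬m).
But premise 6, F(¬m), means O(m).
We now have both O(¬m) and O(m) — m is simultaneously obligatory and forbidden, violating the D-axiom.

Inconsistent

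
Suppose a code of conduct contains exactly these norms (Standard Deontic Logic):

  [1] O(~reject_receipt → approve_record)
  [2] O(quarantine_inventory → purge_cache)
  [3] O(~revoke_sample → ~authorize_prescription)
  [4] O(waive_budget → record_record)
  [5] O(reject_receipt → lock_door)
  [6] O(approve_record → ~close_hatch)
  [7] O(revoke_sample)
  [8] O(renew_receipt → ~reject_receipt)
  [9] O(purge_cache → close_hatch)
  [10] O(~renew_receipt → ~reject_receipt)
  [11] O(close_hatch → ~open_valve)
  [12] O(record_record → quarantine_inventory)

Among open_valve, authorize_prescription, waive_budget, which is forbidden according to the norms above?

waive_budget

Premises 8 and 10 cover both cases: O(renew_receipt → ~reject_receipt) and O(~renew_receipt → ~reject_receipt). Since renew_receipt ∨ ~renew_receipt is a tautology, O(~reject_receipt) follows.
Premise 1 is O(~reject_receipt → approve_record); since O(~reject_receipt), deontic closure gives O(approve_record).
Premise 6 is O(approve_record → ~close_hatch); since O(approve_record), deontic closure gives O(~close_hatch).
Premise 9 is O(purge_cache → close_hatch); contrapositively O(~close_hatch → ~purge_cache). Since O(~close_hatch) holds, K gives O(~purge_cache).
Premise 2, O(quarantine_inventory → purge_cache), contraposes to O(~purge_cache → ~quarantine_inventory); with O(~purge_cache) we get O(~quarantine_inventory).
The contrapositive of premise 12 (O(record_record → quarantine_inventory)) is O(~quarantine_inventory → ~record_record), and O(~quarantine_inventory) is already established, so O(~record_record).
Premise 4, O(waive_budget → record_record), contraposes to O(~record_record → ~waive_budget); with O(~record_record) we get O(~waive_budget).
So O(~waive_budget) holds, i.e. waive_budget is forbidden. None of the other listed options is forbidden under the premises.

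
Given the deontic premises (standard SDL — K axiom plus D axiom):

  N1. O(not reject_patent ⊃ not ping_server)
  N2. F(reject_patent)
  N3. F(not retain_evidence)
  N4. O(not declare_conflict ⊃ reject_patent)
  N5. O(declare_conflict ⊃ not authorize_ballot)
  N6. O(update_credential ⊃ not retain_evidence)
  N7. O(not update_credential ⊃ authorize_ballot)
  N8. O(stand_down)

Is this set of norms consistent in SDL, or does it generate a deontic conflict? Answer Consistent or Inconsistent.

Inconsistent

Premise 3, F(not retain_evidence), is equivalent to O(retain_evidence).
Premise 6, O(update_credential ⊃ not retain_evidence), contraposes to O(retain_evidence ⊃ not update_credential); with O(retain_evidence) we get O(not update_credential).
With premise 7, O(not update_credential ⊃ authorize_ballot), the K-axiom yields O(authorize_ballot).
Premise 5 is O(declare_conflict ⊃ not authorize_ballot); contrapositively O(authorize_ballot ⊃ not declare_conflict). Since O(authorize_ballot) holds, K gives O(not declare_conflict).
With premise 4, O(not declare_conflict ⊃ reject_patent), the K-axiom yields O(reject_patent).
But premise 2, F(reject_patent), means O(not reject_patent).
We now have both O(reject_patent) and O(not reject_patent) — reject_patent is simultaneously obligatory and forbidden, violating the D-axiom.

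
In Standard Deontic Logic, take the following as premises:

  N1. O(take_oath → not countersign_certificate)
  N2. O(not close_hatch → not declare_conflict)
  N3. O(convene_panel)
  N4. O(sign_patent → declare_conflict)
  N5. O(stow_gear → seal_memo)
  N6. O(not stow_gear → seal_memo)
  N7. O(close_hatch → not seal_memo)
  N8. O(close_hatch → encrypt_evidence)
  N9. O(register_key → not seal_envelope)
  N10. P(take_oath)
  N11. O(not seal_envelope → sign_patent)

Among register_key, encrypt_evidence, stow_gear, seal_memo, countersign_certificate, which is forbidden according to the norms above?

Premises 6 and 5 are O(not stow_gear → seal_memo) and O(stow_gear → seal_memo); every ideal world satisfies not stow_gear or stow_gear, so in either case seal_memo holds — hence O(seal_memo).
Premise 7 is O(close_hatch → not seal_memo); contrapositively O(seal_memo → not close_hatch). Since O(seal_memo) holds, K gives O(not close_hatch).
Applying K to premise 2 (O(not close_hatch → not declare_conflict)) and O(not close_hatch) yields O(not declare_conflict).
The contrapositive of premise 4 (O(sign_patent → declare_conflict)) is O(not declare_conflict → not sign_patent), and O(not declare_conflict) is already established, so O(not sign_patent).
Premise 11, O(not seal_envelope → sign_patent), contraposes to O(not sign_patent → seal_envelope); with O(not sign_patent) we get O(seal_envelope).
Premise 9 is O(register_key → not seal_envelope); contrapositively O(seal_envelope → not register_key). Since O(seal_envelope) holds, K gives O(not register_key).
So O(not register_key) holds, i.e. register_key is forbidden. None of the other listed options is forbidden under the premises.

register_key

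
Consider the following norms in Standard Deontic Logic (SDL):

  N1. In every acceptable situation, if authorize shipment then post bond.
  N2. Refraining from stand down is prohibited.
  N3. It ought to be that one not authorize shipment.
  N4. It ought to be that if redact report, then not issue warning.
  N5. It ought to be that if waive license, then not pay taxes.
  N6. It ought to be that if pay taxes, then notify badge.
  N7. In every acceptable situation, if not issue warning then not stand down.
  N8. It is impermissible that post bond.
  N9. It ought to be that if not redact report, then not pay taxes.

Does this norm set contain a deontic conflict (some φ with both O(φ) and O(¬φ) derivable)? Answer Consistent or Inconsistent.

Consistent

Premise 1 is O(authorize_shipment → post_bond), but O(authorize_shipment) is not derivable from the premises, so it does not yield O(post_bond).
So O(post_bond) is not derivable, and the apparent clash with O(¬post_bond) does not arise.
A world satisfying every obligation exists (e.g. authorize_shipment=false, issue_warning=true, notify_badge=false, pay_taxes=false, post_bond=false, redact_report=false, stand_down=true, waive_license=false); no atom is both obligatory and forbidden, so the set is consistent.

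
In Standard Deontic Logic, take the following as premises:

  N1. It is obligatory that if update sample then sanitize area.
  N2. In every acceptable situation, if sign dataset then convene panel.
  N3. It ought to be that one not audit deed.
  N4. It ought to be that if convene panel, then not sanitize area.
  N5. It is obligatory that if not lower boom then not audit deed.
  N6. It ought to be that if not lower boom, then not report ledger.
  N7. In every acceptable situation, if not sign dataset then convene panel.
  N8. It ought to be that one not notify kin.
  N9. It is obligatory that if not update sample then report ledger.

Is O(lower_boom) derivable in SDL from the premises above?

Yes

Premises 2 and 7 are O(sign_dataset → convene_panel) and O(¬sign_dataset → convene_panel); every ideal world satisfies sign_dataset or ¬sign_dataset, so in either case convene_panel holds — hence O(convene_panel).
From O(convene_panel) and premise 4, O(convene_panel → ¬sanitize_area), we obtain O(¬sanitize_area).
Premise 1 is O(update_sample → sanitize_area); contrapositively O(¬sanitize_area → ¬update_sample). Since O(¬sanitize_area) holds, K gives O(¬update_sample).
With premise 9, O(¬update_sample → report_ledger), the K-axiom yields O(report_ledger).
Premise 6 is O(¬lower_boom → ¬report_ledger); contrapositively O(report_ledger → lower_boom). Since O(report_ledger) holds, K gives O(lower_boom).
Premises 3, 5, 8 do not contribute to this derivation.
So O(lower_boom) follows.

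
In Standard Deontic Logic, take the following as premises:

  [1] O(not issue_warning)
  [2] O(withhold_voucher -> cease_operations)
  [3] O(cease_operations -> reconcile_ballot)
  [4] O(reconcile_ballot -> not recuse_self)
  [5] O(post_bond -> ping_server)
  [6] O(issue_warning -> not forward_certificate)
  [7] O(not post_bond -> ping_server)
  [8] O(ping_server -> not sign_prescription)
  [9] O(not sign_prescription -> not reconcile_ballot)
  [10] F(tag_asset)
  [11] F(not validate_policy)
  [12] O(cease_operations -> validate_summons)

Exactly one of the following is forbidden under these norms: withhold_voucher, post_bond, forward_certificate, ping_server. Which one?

Premises 5 and 7 are O(post_bond -> ping_server) and O(not post_bond -> ping_server); every ideal world satisfies post_bond or not post_bond, so in either case ping_server holds — hence O(ping_server).
Premise 8 is O(ping_server -> not sign_prescription); since O(ping_server), deontic closure gives O(not sign_prescription).
Premise 9 is O(not sign_prescription -> not reconcile_ballot); since O(not sign_prescription), deontic closure gives O(not reconcile_ballot).
Premise 3 is O(cease_operations -> reconcile_ballot); contrapositively O(not reconcile_ballot -> not cease_operations). Since O(not reconcile_ballot) holds, K gives O(not cease_operations).
The contrapositive of premise 2 (O(withhold_voucher -> cease_operations)) is O(not cease_operations -> not withhold_voucher), and O(not cease_operations) is already established, so O(not withhold_voucher).
So O(not withhold_voucher) holds, i.e. withhold_voucher is forbidden. None of the other listed options is forbidden under the premises.

withhold_voucher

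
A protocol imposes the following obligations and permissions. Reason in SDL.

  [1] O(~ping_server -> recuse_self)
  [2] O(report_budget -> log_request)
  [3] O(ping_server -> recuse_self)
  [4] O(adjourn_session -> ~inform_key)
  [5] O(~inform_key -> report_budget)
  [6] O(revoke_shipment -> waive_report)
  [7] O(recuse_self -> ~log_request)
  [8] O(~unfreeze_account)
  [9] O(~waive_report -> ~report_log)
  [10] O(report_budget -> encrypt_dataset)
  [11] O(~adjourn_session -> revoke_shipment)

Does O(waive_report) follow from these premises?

Premises 3 and 1 cover both cases: O(ping_server -> recuse_self) and O(~ping_server -> recuse_self). Since ping_server ∨ ~ping_server is a tautology, O(recuse_self) follows.
Applying K to premise 7 (O(recuse_self -> ~log_request)) and O(recuse_self) yields O(~log_request).
Premise 2, O(report_budget -> log_request), contraposes to O(~log_request -> ~report_budget); with O(~log_request) we get O(~report_budget).
Premise 5, O(~inform_key -> report_budget), contraposes to O(~report_budget -> inform_key); with O(~report_budget) we get O(inform_key).
Premise 4, O(adjourn_session -> ~inform_key), contraposes to O(inform_key -> ~adjourn_session); with O(inform_key) we get O(~adjourn_session).
With premise 11, O(~adjourn_session -> revoke_shipment), the K-axiom yields O(revoke_shipment).
With premise 6, O(revoke_shipment -> waive_report), the K-axiom yields O(waive_report).
Premises 8, 9, 10 do not contribute to this derivation.
So O(waive_report) follows.

Yes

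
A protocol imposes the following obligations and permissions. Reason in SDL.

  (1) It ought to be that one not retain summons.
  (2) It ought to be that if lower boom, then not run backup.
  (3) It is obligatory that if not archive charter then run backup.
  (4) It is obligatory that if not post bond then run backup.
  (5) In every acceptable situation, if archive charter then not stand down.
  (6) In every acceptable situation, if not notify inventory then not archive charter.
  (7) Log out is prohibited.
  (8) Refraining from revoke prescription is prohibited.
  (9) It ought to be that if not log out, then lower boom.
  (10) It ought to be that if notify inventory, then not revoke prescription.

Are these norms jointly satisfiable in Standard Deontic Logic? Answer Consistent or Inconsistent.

Inconsistent

Premise 8, F(¬revoke_prescription), is equivalent to O(revoke_prescription).
Premise 10 is O(notify_inventory → ¬revoke_prescription); contrapositively O(revoke_prescription → ¬notify_inventory). Since O(revoke_prescription) holds, K gives O(¬notify_inventory).
From O(¬notify_inventory) and premise 6, O(¬notify_inventory → ¬archive_charter), we obtain O(¬archive_charter).
From O(¬archive_charter) and premise 3, O(¬archive_charter → run_backup), we obtain O(run_backup).
Premise 2 is O(lower_boom → ¬run_backup); contrapositively O(run_backup → ¬lower_boom). Since O(run_backup) holds, K gives O(¬lower_boom).
Premise 9, O(¬log_out → lower_boom), contraposes to O(¬lower_boom → log_out); with O(¬lower_boom) we get O(log_out).
Yet premise 7 is F(log_out), i.e. O(¬log_out).
We now have both O(log_out) and O(¬log_out) — log_out is simultaneously obligatory and forbidden, violating the D-axiom.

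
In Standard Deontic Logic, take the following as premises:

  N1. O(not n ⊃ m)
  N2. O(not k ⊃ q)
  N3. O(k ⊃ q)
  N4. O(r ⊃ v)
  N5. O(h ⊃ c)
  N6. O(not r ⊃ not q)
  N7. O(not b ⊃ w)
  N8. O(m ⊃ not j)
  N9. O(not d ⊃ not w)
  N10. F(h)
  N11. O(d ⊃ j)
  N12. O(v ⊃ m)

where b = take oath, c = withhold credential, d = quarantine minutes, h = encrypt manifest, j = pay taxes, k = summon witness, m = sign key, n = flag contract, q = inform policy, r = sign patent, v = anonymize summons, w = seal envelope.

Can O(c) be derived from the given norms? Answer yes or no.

Premise 5 is O(h ⊃ c), but O(h) is not derivable from the premises, so it does not yield O(c).
No other premise forces O(c). An ideal world satisfying every premise can still have c false, so O(c) is not derivable.

No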